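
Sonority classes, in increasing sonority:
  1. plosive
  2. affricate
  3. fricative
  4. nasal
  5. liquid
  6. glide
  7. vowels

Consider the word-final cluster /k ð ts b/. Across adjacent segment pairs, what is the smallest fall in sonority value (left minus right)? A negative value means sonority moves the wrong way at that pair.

-2

/k/ — plosive, sonority 1.
/ð/ — fricative, sonority 3.
/ts/ — affricate, sonority 2.
/b/ — plosive, sonority 1.
/k/→/ð/: change -2.
/ð/→/ts/: change +1.
/ts/→/b/: change +1.
Minimum = -2.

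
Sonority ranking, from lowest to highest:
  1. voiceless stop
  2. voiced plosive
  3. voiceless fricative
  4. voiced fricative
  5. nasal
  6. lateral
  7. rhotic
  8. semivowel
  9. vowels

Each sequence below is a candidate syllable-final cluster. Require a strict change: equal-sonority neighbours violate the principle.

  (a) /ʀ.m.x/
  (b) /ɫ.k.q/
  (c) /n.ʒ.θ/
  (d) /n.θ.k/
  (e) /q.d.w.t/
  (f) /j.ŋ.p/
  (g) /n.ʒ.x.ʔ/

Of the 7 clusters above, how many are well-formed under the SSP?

5

(a) /ʀ.m.x/: profile 7-5-3 — obeys.
(b) /ɫ.k.q/: profile 6-1-1 — violates.
(c) /n.ʒ.θ/: profile 5-4-3 — obeys.
(d) /n.θ.k/: profile 5-3-1 — obeys.
(e) /q.d.w.t/: profile 1-2-8-1 — violates.
(f) /j.ŋ.p/: profile 8-5-1 — obeys.
(g) /n.ʒ.x.ʔ/: profile 5-4-3-1 — obeys.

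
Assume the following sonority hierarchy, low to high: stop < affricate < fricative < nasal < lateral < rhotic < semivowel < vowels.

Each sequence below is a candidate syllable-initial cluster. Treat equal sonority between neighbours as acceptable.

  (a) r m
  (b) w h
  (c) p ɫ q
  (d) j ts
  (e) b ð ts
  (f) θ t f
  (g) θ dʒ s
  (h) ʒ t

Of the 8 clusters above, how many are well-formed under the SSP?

(a) sonority 6-4: ill-formed.
(b) sonority 7-3: ill-formed.
(c) sonority 1-5-1: ill-formed.
(d) sonority 7-2: ill-formed.
(e) sonority 1-3-2: ill-formed.
(f) sonority 3-1-3: ill-formed.
(g) sonority 3-2-3: ill-formed.
(h) sonority 3-1: ill-formed.

0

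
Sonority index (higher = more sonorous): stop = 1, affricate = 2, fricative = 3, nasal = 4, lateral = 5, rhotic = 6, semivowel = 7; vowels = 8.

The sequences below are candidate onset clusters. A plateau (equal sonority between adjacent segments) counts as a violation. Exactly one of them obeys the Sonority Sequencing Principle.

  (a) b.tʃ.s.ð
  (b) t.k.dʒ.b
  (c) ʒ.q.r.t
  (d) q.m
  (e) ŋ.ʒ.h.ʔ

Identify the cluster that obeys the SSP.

(a) sonority 1-2-3-3: ill-formed.
(b) sonority 1-1-2-1: ill-formed.
(c) sonority 3-1-6-1: ill-formed.
(d) sonority 1-4: well-formed.
(e) sonority 4-3-3-1: ill-formed.

d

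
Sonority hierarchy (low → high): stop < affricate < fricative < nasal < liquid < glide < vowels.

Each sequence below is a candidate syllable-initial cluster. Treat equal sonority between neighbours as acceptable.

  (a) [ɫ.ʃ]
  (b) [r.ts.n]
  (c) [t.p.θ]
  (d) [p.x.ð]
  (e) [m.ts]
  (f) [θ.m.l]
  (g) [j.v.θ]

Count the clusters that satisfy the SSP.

3

(a) 5-3 → violates
(b) 5-2-4 → violates
(c) 1-1-3 → obeys
(d) 1-3-3 → obeys
(e) 4-2 → violates
(f) 3-4-5 → obeys
(g) 6-3-3 → violates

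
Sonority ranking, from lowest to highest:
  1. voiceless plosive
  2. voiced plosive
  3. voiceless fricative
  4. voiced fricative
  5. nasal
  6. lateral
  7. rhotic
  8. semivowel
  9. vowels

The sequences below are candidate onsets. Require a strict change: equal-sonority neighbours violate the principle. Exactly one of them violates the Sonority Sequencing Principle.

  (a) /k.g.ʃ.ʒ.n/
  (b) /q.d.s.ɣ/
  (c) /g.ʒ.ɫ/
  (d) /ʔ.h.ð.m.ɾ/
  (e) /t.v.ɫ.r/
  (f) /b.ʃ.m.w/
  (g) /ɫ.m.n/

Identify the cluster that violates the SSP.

g

(a) /k.g.ʃ.ʒ.n/: profile 1-2-3-4-5 — obeys.
(b) /q.d.s.ɣ/: profile 1-2-3-4 — obeys.
(c) /g.ʒ.ɫ/: profile 2-4-6 — obeys.
(d) /ʔ.h.ð.m.ɾ/: profile 1-3-4-5-7 — obeys.
(e) /t.v.ɫ.r/: profile 1-4-6-7 — obeys.
(f) /b.ʃ.m.w/: profile 2-3-5-8 — obeys.
(g) /ɫ.m.n/: profile 6-5-5 — violates.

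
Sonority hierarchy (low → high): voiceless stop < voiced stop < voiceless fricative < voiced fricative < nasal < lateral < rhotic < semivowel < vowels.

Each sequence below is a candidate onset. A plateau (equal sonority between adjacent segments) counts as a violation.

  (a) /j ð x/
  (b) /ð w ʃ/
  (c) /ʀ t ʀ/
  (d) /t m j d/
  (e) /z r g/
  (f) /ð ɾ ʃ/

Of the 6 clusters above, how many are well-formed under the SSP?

0

(a) 8-4-3 → violates
(b) 4-8-3 → violates
(c) 7-1-7 → violates
(d) 1-5-8-2 → violates
(e) 4-7-2 → violates
(f) 4-7-3 → violates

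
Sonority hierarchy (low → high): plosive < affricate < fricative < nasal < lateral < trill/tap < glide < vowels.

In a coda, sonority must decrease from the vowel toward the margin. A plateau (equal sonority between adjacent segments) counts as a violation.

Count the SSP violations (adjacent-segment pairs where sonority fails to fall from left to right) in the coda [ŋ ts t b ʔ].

2

/ŋ/ — nasal, sonority 4.
/ts/ — affricate, sonority 2.
/t/ — plosive, sonority 1.
/b/ — plosive, sonority 1.
/ʔ/ — plosive, sonority 1.
/ŋ/→/ts/: 4→2 (falls) — ok.
/ts/→/t/: 2→1 (falls) — ok.
/t/→/b/: 1→1 (plateau) — violation.
/b/→/ʔ/: 1→1 (plateau) — violation.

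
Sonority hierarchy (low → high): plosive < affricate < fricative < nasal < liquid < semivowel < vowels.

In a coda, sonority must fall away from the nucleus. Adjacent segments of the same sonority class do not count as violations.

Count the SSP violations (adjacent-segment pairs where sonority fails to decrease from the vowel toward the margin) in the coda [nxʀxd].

/n/ — nasal, sonority 4.
/x/ — fricative, sonority 3.
/ʀ/ — liquid, sonority 5.
/x/ — fricative, sonority 3.
/d/ — plosive, sonority 1.
/n/→/x/: 4→3 (falls) — ok.
/x/→/ʀ/: 3→5 (does not fall) — violation.
/ʀ/→/x/: 5→3 (falls) — ok.
/x/→/d/: 3→1 (falls) — ok.

1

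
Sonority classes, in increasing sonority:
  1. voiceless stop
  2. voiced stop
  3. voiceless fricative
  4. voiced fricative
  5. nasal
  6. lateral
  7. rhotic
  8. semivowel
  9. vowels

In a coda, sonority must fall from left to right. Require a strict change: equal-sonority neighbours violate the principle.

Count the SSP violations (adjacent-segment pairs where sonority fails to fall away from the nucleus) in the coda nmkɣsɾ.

/n/: nasal = 5.
/m/: nasal = 5.
/k/: voiceless stop = 1.
/ɣ/: voiced fricative = 4.
/s/: voiceless fricative = 3.
/ɾ/: rhotic = 7.
/n/→/m/: 5→5 (plateau) — violation.
/m/→/k/: 5→1 (falls) — ok.
/k/→/ɣ/: 1→4 (does not fall) — violation.
/ɣ/→/s/: 4→3 (falls) — ok.
/s/→/ɾ/: 3→7 (does not fall) — violation.

3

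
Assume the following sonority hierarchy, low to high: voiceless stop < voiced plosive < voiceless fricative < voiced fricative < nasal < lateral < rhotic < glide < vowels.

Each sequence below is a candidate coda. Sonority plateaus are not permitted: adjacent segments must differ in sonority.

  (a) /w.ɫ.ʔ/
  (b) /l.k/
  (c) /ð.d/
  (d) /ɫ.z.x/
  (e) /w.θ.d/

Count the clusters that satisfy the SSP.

(a) /w.ɫ.ʔ/: profile 8-6-1 — obeys.
(b) /l.k/: profile 6-1 — obeys.
(c) /ð.d/: profile 4-2 — obeys.
(d) /ɫ.z.x/: profile 6-4-3 — obeys.
(e) /w.θ.d/: profile 8-3-2 — obeys.

5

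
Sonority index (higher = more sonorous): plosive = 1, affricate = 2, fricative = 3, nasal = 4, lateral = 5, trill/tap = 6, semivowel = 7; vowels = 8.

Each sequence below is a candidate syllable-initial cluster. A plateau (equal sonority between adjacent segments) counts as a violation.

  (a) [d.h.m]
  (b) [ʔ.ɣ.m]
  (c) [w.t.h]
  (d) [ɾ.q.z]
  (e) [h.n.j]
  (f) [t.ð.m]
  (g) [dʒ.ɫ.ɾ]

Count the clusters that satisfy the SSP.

(a) sonority 1-3-4: well-formed.
(b) sonority 1-3-4: well-formed.
(c) sonority 7-1-3: ill-formed.
(d) sonority 6-1-3: ill-formed.
(e) sonority 3-4-7: well-formed.
(f) sonority 1-3-4: well-formed.
(g) sonority 2-5-6: well-formed.

5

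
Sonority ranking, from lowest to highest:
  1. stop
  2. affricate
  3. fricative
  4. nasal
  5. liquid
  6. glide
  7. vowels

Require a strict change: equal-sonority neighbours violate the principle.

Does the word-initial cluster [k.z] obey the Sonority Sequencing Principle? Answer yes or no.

/k/ — stop, sonority 1.
/z/ — fricative, sonority 3.
The profile 1-3 strictly rises, so the word-initial cluster satisfies the SSP.

yes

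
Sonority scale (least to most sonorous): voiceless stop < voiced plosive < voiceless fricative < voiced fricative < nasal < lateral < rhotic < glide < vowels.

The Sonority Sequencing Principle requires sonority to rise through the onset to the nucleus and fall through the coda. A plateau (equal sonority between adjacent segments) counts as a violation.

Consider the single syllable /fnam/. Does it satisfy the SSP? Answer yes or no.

Onset: /f/ is a voiceless fricative (sonority 3), /n/ is a nasal (sonority 5); then the nucleus /a/ (sonority 9).
Onset profile 3-5-9 — rises to the nucleus.
Coda: /m/ is a nasal (sonority 5).
Coda profile 9-5 — falls from the nucleus.

yes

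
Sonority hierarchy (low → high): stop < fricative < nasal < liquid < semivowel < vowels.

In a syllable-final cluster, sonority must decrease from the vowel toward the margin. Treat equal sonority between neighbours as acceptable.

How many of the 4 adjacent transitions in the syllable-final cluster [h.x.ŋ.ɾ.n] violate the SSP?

/h/ — fricative, sonority 2.
/x/ — fricative, sonority 2.
/ŋ/ — nasal, sonority 3.
/ɾ/ — liquid, sonority 4.
/n/ — nasal, sonority 3.
/h/→/x/: 2→2 (plateau, allowed) — ok.
/x/→/ŋ/: 2→3 (does not fall) — violation.
/ŋ/→/ɾ/: 3→4 (does not fall) — violation.
/ɾ/→/n/: 4→3 (falls) — ok.

2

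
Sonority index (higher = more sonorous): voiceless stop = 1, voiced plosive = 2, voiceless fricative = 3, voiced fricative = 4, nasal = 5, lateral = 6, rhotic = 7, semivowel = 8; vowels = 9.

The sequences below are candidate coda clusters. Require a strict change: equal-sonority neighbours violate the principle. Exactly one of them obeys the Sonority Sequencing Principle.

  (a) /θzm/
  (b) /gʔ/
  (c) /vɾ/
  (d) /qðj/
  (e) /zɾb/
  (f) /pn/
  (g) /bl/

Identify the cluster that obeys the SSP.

(a) 3-4-5 → violates
(b) 2-1 → obeys
(c) 4-7 → violates
(d) 1-4-8 → violates
(e) 4-7-2 → violates
(f) 1-5 → violates
(g) 2-6 → violates

b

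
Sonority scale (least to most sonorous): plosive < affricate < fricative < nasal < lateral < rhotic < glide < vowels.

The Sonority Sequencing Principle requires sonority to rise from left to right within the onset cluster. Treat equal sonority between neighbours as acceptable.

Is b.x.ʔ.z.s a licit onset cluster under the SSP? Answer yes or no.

/b/: plosive = 1.
/x/: fricative = 3.
/ʔ/: plosive = 1.
/z/: fricative = 3.
/s/: fricative = 3.
The profile is 1-3-1-3-3. Between /x/ (3) and /ʔ/ (1) sonority does not rise, so the cluster violates the SSP.

no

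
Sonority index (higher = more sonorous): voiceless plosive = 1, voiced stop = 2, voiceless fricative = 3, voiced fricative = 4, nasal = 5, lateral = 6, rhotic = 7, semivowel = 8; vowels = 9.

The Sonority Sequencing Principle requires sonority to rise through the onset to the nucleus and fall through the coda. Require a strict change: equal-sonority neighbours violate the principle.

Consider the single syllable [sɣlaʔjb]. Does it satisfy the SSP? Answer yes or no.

no

Onset: /s/ is a voiceless fricative (sonority 3), /ɣ/ is a voiced fricative (sonority 4), /l/ is a lateral (sonority 6); then the nucleus /a/ (sonority 9).
Onset profile 3-4-6-9 — rises to the nucleus.
Coda: /ʔ/ is a voiceless plosive (sonority 1), /j/ is a semivowel (sonority 8), /b/ is a voiced stop (sonority 2).
Coda profile 9-1-8-2 — does not strictly fall throughout.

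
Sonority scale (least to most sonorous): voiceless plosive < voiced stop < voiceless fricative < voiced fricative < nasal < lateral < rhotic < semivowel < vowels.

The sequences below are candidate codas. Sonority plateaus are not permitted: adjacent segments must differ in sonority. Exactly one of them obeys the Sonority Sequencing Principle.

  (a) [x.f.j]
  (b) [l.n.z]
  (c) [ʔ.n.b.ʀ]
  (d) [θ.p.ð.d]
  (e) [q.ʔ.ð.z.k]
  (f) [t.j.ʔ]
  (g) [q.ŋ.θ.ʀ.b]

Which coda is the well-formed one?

b

(a) 3-3-8 → violates
(b) 6-5-4 → obeys
(c) 1-5-2-7 → violates
(d) 3-1-4-2 → violates
(e) 1-1-4-4-1 → violates
(f) 1-8-1 → violates
(g) 1-5-3-7-2 → violates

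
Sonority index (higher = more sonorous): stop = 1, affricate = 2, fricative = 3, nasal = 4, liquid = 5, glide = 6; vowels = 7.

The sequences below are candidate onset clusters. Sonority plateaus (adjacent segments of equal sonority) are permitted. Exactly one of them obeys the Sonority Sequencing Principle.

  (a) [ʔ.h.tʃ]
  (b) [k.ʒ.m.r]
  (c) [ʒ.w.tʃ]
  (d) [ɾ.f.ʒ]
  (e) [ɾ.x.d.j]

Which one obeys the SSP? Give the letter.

b

(a) 1-3-2 → violates
(b) 1-3-4-5 → obeys
(c) 3-6-2 → violates
(d) 5-3-3 → violates
(e) 5-3-1-6 → violates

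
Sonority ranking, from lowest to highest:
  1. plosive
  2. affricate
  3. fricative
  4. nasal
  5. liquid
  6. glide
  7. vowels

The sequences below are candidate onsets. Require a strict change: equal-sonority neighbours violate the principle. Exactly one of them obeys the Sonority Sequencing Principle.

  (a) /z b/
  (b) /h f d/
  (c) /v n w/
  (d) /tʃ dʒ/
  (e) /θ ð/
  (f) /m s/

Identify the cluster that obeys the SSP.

c

(a) sonority 3-1: ill-formed.
(b) sonority 3-3-1: ill-formed.
(c) sonority 3-4-6: well-formed.
(d) sonority 2-2: ill-formed.
(e) sonority 3-3: ill-formed.
(f) sonority 4-3: ill-formed.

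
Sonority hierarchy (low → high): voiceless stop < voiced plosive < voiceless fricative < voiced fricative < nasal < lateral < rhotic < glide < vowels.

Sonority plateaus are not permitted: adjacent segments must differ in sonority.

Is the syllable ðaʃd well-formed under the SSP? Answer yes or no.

yes

Onset: /ð/ is a voiced fricative (sonority 4); then the nucleus /a/ (sonority 9).
Onset profile 4-9 — rises to the nucleus.
Coda: /ʃ/ is a voiceless fricative (sonority 3), /d/ is a voiced plosive (sonority 2).
Coda profile 9-3-2 — falls from the nucleus.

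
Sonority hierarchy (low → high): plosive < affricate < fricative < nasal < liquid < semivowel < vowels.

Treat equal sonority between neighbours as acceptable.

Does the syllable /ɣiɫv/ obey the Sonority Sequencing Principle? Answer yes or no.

yes

Onset: /ɣ/ is a fricative (sonority 3); then the nucleus /i/ (sonority 7).
Onset profile 3-7 — rises to the nucleus.
Coda: /ɫ/ is a liquid (sonority 5), /v/ is a fricative (sonority 3).
Coda profile 7-5-3 — falls from the nucleus.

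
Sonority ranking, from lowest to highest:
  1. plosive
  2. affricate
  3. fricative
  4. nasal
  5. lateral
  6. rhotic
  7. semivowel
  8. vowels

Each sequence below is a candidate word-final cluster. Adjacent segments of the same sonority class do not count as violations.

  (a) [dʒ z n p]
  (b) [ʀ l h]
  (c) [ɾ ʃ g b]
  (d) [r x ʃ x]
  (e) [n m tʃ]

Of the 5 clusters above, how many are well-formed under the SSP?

(a) sonority 2-3-4-1: ill-formed.
(b) sonority 6-5-3: well-formed.
(c) sonority 6-3-1-1: well-formed.
(d) sonority 6-3-3-3: well-formed.
(e) sonority 4-4-2: well-formed.

4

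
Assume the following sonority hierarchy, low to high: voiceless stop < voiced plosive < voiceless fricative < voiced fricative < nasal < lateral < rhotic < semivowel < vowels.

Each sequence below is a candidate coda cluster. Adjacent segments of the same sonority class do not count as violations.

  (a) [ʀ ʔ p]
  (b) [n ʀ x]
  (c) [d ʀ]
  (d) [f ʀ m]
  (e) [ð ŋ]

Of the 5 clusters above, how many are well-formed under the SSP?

(a) [ʀ ʔ p]: profile 7-1-1 — obeys.
(b) [n ʀ x]: profile 5-7-3 — violates.
(c) [d ʀ]: profile 2-7 — violates.
(d) [f ʀ m]: profile 3-7-5 — violates.
(e) [ð ŋ]: profile 4-5 — violates.

1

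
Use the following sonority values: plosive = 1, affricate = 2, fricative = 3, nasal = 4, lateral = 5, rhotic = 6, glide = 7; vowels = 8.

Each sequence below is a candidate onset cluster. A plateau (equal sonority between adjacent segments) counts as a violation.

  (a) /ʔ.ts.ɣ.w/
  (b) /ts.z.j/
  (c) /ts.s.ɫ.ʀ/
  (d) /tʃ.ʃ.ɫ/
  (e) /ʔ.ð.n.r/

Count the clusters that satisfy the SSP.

5

(a) /ʔ.ts.ɣ.w/: profile 1-2-3-7 — obeys.
(b) /ts.z.j/: profile 2-3-7 — obeys.
(c) /ts.s.ɫ.ʀ/: profile 2-3-5-6 — obeys.
(d) /tʃ.ʃ.ɫ/: profile 2-3-5 — obeys.
(e) /ʔ.ð.n.r/: profile 1-3-4-6 — obeys.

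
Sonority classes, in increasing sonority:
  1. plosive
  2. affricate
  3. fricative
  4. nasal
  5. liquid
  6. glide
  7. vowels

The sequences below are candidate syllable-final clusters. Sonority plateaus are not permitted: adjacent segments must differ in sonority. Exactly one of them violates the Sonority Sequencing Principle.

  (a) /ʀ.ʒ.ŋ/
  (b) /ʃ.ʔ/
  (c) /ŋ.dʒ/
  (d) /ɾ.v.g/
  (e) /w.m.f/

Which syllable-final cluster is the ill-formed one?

a

(a) 5-3-4 → violates
(b) 3-1 → obeys
(c) 4-2 → obeys
(d) 5-3-1 → obeys
(e) 6-4-3 → obeys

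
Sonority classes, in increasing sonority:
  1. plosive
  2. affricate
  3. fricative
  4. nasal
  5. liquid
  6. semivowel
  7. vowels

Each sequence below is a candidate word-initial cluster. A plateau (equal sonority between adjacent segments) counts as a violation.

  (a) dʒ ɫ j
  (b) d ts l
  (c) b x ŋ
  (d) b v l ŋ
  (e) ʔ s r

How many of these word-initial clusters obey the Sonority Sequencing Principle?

4

(a) dʒ ɫ j: profile 2-5-6 — obeys.
(b) d ts l: profile 1-2-5 — obeys.
(c) b x ŋ: profile 1-3-4 — obeys.
(d) b v l ŋ: profile 1-3-5-4 — violates.
(e) ʔ s r: profile 1-3-5 — obeys.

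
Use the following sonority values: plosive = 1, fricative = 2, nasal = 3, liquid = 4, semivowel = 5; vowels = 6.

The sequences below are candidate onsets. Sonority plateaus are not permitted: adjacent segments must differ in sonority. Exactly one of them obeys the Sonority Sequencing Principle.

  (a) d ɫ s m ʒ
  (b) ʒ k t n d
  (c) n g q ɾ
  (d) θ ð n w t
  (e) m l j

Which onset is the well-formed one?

(a) sonority 1-4-2-3-2: ill-formed.
(b) sonority 2-1-1-3-1: ill-formed.
(c) sonority 3-1-1-4: ill-formed.
(d) sonority 2-2-3-5-1: ill-formed.
(e) sonority 3-4-5: well-formed.

e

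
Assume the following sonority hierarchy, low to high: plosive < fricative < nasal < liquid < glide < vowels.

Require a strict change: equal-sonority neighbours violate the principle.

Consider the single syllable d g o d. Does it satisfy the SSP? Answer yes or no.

Onset: /d/ is a plosive (sonority 1), /g/ is a plosive (sonority 1); then the nucleus /o/ (sonority 6).
Onset profile 1-1-6 — does not strictly rise throughout.
Coda: /d/ is a plosive (sonority 1).
Coda profile 6-1 — falls from the nucleus.

no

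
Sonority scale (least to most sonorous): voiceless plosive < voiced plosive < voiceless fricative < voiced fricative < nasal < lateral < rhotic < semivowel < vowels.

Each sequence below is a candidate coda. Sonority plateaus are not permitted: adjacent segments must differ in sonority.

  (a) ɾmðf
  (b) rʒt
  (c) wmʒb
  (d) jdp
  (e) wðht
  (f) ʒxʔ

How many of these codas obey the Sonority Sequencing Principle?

6

(a) sonority 7-5-4-3: well-formed.
(b) sonority 7-4-1: well-formed.
(c) sonority 8-5-4-2: well-formed.
(d) sonority 8-2-1: well-formed.
(e) sonority 8-4-3-1: well-formed.
(f) sonority 4-3-1: well-formed.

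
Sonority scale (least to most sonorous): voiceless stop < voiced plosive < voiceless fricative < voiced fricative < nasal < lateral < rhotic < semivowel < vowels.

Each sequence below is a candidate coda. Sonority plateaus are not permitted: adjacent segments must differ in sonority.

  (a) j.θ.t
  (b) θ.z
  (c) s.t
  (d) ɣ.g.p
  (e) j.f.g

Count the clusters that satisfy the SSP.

(a) 8-3-1 → obeys
(b) 3-4 → violates
(c) 3-1 → obeys
(d) 4-2-1 → obeys
(e) 8-3-2 → obeys

4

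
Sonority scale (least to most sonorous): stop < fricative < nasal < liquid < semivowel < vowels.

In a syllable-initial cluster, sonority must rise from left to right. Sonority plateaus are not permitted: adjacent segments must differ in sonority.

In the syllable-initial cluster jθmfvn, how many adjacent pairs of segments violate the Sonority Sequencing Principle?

/j/: semivowel = 5.
/θ/: fricative = 2.
/m/: nasal = 3.
/f/: fricative = 2.
/v/: fricative = 2.
/n/: nasal = 3.
/j/→/θ/: 5→2 (does not rise) — violation.
/θ/→/m/: 2→3 (rises) — ok.
/m/→/f/: 3→2 (does not rise) — violation.
/f/→/v/: 2→2 (plateau) — violation.
/v/→/n/: 2→3 (rises) — ok.

3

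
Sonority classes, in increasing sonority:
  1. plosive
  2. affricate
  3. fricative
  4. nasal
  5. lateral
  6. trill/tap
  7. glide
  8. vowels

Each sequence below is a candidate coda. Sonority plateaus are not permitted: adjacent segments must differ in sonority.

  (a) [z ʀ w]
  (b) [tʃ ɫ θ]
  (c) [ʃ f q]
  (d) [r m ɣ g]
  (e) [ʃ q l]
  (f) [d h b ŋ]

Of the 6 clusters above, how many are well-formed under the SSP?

1

(a) 3-6-7 → violates
(b) 2-5-3 → violates
(c) 3-3-1 → violates
(d) 6-4-3-1 → obeys
(e) 3-1-5 → violates
(f) 1-3-1-4 → violates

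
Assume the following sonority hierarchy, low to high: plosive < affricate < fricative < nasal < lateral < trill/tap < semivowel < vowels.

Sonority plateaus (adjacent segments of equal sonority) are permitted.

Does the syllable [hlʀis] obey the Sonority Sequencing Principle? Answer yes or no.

Onset: /h/ is a fricative (sonority 3), /l/ is a lateral (sonority 5), /ʀ/ is a trill/tap (sonority 6); then the nucleus /i/ (sonority 8).
Onset profile 3-5-6-8 — rises to the nucleus.
Coda: /s/ is a fricative (sonority 3).
Coda profile 8-3 — falls from the nucleus.

yes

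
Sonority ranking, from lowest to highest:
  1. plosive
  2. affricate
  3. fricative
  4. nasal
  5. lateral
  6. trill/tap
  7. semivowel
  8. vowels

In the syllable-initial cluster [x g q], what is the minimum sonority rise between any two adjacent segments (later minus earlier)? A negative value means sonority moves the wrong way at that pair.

/x/ is a fricative (sonority 3).
/g/ is a plosive (sonority 1).
/q/ is a plosive (sonority 1).
/x/→/g/: change -2.
/g/→/q/: change +0.
Minimum = -2.

-2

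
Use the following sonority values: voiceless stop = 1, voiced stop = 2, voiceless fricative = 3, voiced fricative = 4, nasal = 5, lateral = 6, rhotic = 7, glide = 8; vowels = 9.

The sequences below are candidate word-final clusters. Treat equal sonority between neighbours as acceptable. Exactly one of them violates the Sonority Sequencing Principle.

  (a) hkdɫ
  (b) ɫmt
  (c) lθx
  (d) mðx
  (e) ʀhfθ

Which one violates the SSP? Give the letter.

(a) sonority 3-1-2-6: ill-formed.
(b) sonority 6-5-1: well-formed.
(c) sonority 6-3-3: well-formed.
(d) sonority 5-4-3: well-formed.
(e) sonority 7-3-3-3: well-formed.

a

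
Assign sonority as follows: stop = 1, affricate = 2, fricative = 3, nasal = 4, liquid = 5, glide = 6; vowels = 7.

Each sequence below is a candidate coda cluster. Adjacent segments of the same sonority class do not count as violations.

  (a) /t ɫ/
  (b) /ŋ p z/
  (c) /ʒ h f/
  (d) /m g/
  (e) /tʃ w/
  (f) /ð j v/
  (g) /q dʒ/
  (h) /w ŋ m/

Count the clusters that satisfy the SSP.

3

(a) /t ɫ/: profile 1-5 — violates.
(b) /ŋ p z/: profile 4-1-3 — violates.
(c) /ʒ h f/: profile 3-3-3 — obeys.
(d) /m g/: profile 4-1 — obeys.
(e) /tʃ w/: profile 2-6 — violates.
(f) /ð j v/: profile 3-6-3 — violates.
(g) /q dʒ/: profile 1-2 — violates.
(h) /w ŋ m/: profile 6-4-4 — obeys.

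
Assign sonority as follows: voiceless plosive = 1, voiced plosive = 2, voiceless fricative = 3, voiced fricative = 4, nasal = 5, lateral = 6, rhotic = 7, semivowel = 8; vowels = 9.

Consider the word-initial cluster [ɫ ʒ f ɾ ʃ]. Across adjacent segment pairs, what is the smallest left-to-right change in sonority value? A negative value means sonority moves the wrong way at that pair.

/ɫ/ is a lateral (sonority 6).
/ʒ/ is a voiced fricative (sonority 4).
/f/ is a voiceless fricative (sonority 3).
/ɾ/ is a rhotic (sonority 7).
/ʃ/ is a voiceless fricative (sonority 3).
/ɫ/→/ʒ/: change -2.
/ʒ/→/f/: change -1.
/f/→/ɾ/: change +4.
/ɾ/→/ʃ/: change -4.
Minimum = -4.

-4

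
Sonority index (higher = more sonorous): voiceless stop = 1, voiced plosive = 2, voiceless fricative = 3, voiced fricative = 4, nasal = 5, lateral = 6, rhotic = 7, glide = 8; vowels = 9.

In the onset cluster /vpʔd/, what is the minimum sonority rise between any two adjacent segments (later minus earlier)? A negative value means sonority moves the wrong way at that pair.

/v/ — voiced fricative, sonority 4.
/p/ — voiceless stop, sonority 1.
/ʔ/ — voiceless stop, sonority 1.
/d/ — voiced plosive, sonority 2.
/v/→/p/: change -3.
/p/→/ʔ/: change +0.
/ʔ/→/d/: change +1.
Minimum = -3.

-3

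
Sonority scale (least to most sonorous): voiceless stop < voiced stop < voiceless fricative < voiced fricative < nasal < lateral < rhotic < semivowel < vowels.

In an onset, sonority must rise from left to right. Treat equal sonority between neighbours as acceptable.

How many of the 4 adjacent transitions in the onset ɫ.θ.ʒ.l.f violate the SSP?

/ɫ/ — lateral, sonority 6.
/θ/ — voiceless fricative, sonority 3.
/ʒ/ — voiced fricative, sonority 4.
/l/ — lateral, sonority 6.
/f/ — voiceless fricative, sonority 3.
/ɫ/→/θ/: 6→3 (does not rise) — violation.
/θ/→/ʒ/: 3→4 (rises) — ok.
/ʒ/→/l/: 4→6 (rises) — ok.
/l/→/f/: 6→3 (does not rise) — violation.

2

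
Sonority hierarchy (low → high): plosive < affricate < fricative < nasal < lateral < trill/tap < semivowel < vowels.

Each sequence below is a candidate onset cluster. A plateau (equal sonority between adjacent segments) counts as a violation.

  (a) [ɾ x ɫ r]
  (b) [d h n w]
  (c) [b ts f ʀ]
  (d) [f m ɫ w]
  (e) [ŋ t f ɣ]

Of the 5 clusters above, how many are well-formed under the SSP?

(a) [ɾ x ɫ r]: profile 6-3-5-6 — violates.
(b) [d h n w]: profile 1-3-4-7 — obeys.
(c) [b ts f ʀ]: profile 1-2-3-6 — obeys.
(d) [f m ɫ w]: profile 3-4-5-7 — obeys.
(e) [ŋ t f ɣ]: profile 4-1-3-3 — violates.

3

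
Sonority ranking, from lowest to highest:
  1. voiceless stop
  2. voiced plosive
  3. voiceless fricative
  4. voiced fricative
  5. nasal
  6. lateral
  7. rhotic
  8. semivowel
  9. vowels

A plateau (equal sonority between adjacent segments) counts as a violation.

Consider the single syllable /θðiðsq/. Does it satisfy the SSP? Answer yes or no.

yes

Onset: /θ/ is a voiceless fricative (sonority 3), /ð/ is a voiced fricative (sonority 4); then the nucleus /i/ (sonority 9).
Onset profile 3-4-9 — rises to the nucleus.
Coda: /ð/ is a voiced fricative (sonority 4), /s/ is a voiceless fricative (sonority 3), /q/ is a voiceless stop (sonority 1).
Coda profile 9-4-3-1 — falls from the nucleus.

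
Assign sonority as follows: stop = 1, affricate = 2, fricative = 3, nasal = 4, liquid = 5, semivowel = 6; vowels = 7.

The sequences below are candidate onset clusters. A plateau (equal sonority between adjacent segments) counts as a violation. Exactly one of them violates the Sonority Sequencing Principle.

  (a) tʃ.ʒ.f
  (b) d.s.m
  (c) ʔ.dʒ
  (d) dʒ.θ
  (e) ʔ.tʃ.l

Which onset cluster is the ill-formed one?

(a) 2-3-3 → violates
(b) 1-3-4 → obeys
(c) 1-2 → obeys
(d) 2-3 → obeys
(e) 1-2-5 → obeys

a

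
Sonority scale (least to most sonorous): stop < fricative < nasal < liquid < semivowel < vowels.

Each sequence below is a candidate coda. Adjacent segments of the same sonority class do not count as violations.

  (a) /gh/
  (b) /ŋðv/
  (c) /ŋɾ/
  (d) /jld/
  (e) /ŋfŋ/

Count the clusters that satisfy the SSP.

(a) 1-2 → violates
(b) 3-2-2 → obeys
(c) 3-4 → violates
(d) 5-4-1 → obeys
(e) 3-2-3 → violates

2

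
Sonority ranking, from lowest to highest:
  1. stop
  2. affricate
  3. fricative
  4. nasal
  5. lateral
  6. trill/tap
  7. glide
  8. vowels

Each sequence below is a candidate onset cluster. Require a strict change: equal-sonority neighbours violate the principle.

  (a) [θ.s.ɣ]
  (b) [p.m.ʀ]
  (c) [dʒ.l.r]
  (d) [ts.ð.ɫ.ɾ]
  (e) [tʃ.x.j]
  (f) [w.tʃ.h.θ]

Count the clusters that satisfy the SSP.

4

(a) sonority 3-3-3: ill-formed.
(b) sonority 1-4-6: well-formed.
(c) sonority 2-5-6: well-formed.
(d) sonority 2-3-5-6: well-formed.
(e) sonority 2-3-7: well-formed.
(f) sonority 7-2-3-3: ill-formed.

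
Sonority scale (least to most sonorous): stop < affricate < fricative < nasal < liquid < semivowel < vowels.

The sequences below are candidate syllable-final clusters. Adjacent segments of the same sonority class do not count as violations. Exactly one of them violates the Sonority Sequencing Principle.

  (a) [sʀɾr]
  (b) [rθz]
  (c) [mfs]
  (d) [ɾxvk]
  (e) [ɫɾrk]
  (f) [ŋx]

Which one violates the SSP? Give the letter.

a

(a) 3-5-5-5 → violates
(b) 5-3-3 → obeys
(c) 4-3-3 → obeys
(d) 5-3-3-1 → obeys
(e) 5-5-5-1 → obeys
(f) 4-3 → obeys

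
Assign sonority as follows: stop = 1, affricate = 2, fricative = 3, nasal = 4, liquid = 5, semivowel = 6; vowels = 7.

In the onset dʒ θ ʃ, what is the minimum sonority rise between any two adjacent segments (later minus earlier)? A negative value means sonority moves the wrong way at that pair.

/dʒ/: affricate = 2.
/θ/: fricative = 3.
/ʃ/: fricative = 3.
/dʒ/→/θ/: change +1.
/θ/→/ʃ/: change +0.
Minimum = 0.

0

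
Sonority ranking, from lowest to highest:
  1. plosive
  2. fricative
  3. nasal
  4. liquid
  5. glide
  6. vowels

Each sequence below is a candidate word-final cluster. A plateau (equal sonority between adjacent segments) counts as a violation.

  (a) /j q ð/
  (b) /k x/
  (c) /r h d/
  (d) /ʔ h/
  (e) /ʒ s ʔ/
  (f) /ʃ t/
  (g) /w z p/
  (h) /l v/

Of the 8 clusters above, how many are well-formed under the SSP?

4

(a) /j q ð/: profile 5-1-2 — violates.
(b) /k x/: profile 1-2 — violates.
(c) /r h d/: profile 4-2-1 — obeys.
(d) /ʔ h/: profile 1-2 — violates.
(e) /ʒ s ʔ/: profile 2-2-1 — violates.
(f) /ʃ t/: profile 2-1 — obeys.
(g) /w z p/: profile 5-2-1 — obeys.
(h) /l v/: profile 4-2 — obeys.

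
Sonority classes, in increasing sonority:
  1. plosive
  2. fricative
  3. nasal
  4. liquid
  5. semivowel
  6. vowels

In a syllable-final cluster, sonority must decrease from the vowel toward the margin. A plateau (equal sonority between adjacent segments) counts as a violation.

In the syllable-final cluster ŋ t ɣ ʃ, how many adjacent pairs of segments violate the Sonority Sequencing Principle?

/ŋ/ is a nasal (sonority 3).
/t/ is a plosive (sonority 1).
/ɣ/ is a fricative (sonority 2).
/ʃ/ is a fricative (sonority 2).
/ŋ/→/t/: 3→1 (falls) — ok.
/t/→/ɣ/: 1→2 (does not fall) — violation.
/ɣ/→/ʃ/: 2→2 (plateau) — violation.

2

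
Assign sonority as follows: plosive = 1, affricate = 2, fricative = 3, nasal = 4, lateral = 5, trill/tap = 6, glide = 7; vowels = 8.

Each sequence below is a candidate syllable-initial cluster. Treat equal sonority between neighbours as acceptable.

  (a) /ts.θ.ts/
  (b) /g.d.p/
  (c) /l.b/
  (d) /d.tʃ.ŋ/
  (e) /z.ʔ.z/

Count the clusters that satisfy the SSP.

(a) sonority 2-3-2: ill-formed.
(b) sonority 1-1-1: well-formed.
(c) sonority 5-1: ill-formed.
(d) sonority 1-2-4: well-formed.
(e) sonority 3-1-3: ill-formed.

2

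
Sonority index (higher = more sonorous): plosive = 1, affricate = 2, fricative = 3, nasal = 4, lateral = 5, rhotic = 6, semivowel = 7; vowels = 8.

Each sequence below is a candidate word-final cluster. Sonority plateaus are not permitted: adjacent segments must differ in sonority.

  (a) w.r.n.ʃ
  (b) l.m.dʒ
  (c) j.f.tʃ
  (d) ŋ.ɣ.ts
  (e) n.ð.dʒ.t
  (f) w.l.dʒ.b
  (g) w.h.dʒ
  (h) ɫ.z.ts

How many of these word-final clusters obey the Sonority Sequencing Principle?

8

(a) w.r.n.ʃ: profile 7-6-4-3 — obeys.
(b) l.m.dʒ: profile 5-4-2 — obeys.
(c) j.f.tʃ: profile 7-3-2 — obeys.
(d) ŋ.ɣ.ts: profile 4-3-2 — obeys.
(e) n.ð.dʒ.t: profile 4-3-2-1 — obeys.
(f) w.l.dʒ.b: profile 7-5-2-1 — obeys.
(g) w.h.dʒ: profile 7-3-2 — obeys.
(h) ɫ.z.ts: profile 5-3-2 — obeys.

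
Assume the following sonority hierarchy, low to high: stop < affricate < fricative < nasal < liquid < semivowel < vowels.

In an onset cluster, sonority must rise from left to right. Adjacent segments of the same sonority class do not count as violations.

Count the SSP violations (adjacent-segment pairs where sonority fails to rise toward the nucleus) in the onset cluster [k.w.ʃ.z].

1

/k/ — stop, sonority 1.
/w/ — semivowel, sonority 6.
/ʃ/ — fricative, sonority 3.
/z/ — fricative, sonority 3.
/k/→/w/: 1→6 (rises) — ok.
/w/→/ʃ/: 6→3 (does not rise) — violation.
/ʃ/→/z/: 3→3 (plateau, allowed) — ok.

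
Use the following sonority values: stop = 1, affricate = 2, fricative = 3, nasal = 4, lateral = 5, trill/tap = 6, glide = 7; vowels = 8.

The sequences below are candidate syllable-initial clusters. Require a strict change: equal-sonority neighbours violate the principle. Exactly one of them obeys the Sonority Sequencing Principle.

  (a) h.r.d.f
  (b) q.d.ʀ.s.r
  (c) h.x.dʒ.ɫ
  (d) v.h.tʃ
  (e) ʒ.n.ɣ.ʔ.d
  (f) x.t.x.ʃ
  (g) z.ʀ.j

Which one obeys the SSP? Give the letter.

(a) sonority 3-6-1-3: ill-formed.
(b) sonority 1-1-6-3-6: ill-formed.
(c) sonority 3-3-2-5: ill-formed.
(d) sonority 3-3-2: ill-formed.
(e) sonority 3-4-3-1-1: ill-formed.
(f) sonority 3-1-3-3: ill-formed.
(g) sonority 3-6-7: well-formed.

g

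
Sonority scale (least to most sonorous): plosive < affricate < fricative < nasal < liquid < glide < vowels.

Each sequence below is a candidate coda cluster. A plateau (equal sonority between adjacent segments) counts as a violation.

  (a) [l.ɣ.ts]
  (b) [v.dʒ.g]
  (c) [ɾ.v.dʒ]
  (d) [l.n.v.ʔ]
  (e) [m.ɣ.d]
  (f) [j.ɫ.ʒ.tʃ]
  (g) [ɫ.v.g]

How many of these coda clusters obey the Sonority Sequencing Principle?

(a) sonority 5-3-2: well-formed.
(b) sonority 3-2-1: well-formed.
(c) sonority 5-3-2: well-formed.
(d) sonority 5-4-3-1: well-formed.
(e) sonority 4-3-1: well-formed.
(f) sonority 6-5-3-2: well-formed.
(g) sonority 5-3-1: well-formed.

7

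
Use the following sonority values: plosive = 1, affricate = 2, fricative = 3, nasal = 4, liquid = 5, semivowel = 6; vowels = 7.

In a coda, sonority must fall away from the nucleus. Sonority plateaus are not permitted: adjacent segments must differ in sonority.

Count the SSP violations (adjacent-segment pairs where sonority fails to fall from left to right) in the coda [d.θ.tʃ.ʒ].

2

/d/ — plosive, sonority 1.
/θ/ — fricative, sonority 3.
/tʃ/ — affricate, sonority 2.
/ʒ/ — fricative, sonority 3.
/d/→/θ/: 1→3 (does not fall) — violation.
/θ/→/tʃ/: 3→2 (falls) — ok.
/tʃ/→/ʒ/: 2→3 (does not fall) — violation.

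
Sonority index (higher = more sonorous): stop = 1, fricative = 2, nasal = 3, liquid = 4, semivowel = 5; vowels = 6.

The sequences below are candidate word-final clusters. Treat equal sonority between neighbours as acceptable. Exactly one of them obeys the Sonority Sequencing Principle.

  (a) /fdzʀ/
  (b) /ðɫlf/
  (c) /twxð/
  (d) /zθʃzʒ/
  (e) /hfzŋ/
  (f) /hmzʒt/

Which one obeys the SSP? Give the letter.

d

(a) /fdzʀ/: profile 2-1-2-4 — violates.
(b) /ðɫlf/: profile 2-4-4-2 — violates.
(c) /twxð/: profile 1-5-2-2 — violates.
(d) /zθʃzʒ/: profile 2-2-2-2-2 — obeys.
(e) /hfzŋ/: profile 2-2-2-3 — violates.
(f) /hmzʒt/: profile 2-3-2-2-1 — violates.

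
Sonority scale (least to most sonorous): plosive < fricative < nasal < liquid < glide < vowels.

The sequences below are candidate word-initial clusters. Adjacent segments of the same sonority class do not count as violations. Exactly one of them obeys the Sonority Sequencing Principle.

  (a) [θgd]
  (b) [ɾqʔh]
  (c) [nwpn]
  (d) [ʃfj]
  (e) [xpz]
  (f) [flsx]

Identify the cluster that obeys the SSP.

d

(a) sonority 2-1-1: ill-formed.
(b) sonority 4-1-1-2: ill-formed.
(c) sonority 3-5-1-3: ill-formed.
(d) sonority 2-2-5: well-formed.
(e) sonority 2-1-2: ill-formed.
(f) sonority 2-4-2-2: ill-formed.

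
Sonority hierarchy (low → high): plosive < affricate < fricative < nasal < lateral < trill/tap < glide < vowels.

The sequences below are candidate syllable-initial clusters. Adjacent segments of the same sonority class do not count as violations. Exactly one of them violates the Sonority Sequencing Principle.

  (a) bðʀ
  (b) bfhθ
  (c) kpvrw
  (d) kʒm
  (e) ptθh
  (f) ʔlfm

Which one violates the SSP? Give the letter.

f

(a) 1-3-6 → obeys
(b) 1-3-3-3 → obeys
(c) 1-1-3-6-7 → obeys
(d) 1-3-4 → obeys
(e) 1-1-3-3 → obeys
(f) 1-5-3-4 → violates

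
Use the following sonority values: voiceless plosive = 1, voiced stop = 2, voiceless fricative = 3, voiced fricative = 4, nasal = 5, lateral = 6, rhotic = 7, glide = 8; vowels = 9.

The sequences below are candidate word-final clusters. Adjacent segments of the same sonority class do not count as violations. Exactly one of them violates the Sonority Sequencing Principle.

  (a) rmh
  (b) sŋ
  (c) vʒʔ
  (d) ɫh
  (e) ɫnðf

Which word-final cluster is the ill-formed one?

b

(a) sonority 7-5-3: well-formed.
(b) sonority 3-5: ill-formed.
(c) sonority 4-4-1: well-formed.
(d) sonority 6-3: well-formed.
(e) sonority 6-5-4-3: well-formed.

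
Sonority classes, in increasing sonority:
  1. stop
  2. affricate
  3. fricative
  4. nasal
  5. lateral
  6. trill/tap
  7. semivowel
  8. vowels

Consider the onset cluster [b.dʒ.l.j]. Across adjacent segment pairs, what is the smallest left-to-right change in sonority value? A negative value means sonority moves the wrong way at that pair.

1

/b/: stop = 1.
/dʒ/: affricate = 2.
/l/: lateral = 5.
/j/: semivowel = 7.
/b/→/dʒ/: change +1.
/dʒ/→/l/: change +3.
/l/→/j/: change +2.
Minimum = 1.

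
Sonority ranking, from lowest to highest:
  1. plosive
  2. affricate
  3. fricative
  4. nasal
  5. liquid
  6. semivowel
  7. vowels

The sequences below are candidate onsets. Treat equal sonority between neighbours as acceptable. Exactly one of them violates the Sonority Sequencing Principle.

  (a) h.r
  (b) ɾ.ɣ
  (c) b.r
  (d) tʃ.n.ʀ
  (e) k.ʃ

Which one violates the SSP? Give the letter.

b

(a) 3-5 → obeys
(b) 5-3 → violates
(c) 1-5 → obeys
(d) 2-4-5 → obeys
(e) 1-3 → obeys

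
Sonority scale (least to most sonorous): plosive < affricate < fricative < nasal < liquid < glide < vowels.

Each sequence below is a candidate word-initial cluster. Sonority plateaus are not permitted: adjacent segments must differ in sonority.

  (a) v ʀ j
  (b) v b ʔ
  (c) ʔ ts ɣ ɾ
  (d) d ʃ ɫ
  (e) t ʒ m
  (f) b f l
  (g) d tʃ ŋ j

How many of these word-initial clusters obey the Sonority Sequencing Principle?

6

(a) v ʀ j: profile 3-5-6 — obeys.
(b) v b ʔ: profile 3-1-1 — violates.
(c) ʔ ts ɣ ɾ: profile 1-2-3-5 — obeys.
(d) d ʃ ɫ: profile 1-3-5 — obeys.
(e) t ʒ m: profile 1-3-4 — obeys.
(f) b f l: profile 1-3-5 — obeys.
(g) d tʃ ŋ j: profile 1-2-4-6 — obeys.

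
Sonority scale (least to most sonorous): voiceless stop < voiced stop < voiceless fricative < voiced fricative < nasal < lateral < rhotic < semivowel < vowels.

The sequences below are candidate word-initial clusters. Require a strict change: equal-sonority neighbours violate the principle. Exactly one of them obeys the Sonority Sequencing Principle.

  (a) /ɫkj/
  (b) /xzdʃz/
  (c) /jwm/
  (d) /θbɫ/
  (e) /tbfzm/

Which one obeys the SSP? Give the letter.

(a) /ɫkj/: profile 6-1-8 — violates.
(b) /xzdʃz/: profile 3-4-2-3-4 — violates.
(c) /jwm/: profile 8-8-5 — violates.
(d) /θbɫ/: profile 3-2-6 — violates.
(e) /tbfzm/: profile 1-2-3-4-5 — obeys.

e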